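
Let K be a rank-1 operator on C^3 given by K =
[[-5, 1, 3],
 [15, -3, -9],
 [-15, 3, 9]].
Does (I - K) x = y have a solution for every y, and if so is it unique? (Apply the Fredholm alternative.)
(I - K) is singular (det(I - K) = 0, i.e. 1 ∈ sigma(K)). (I - K) x = y is solvable iff y ⊥ ker((I - K)^*) = span{(-5, 1, 3)}, i.e. iff -5y_1 + y_2 + 3y_3 = 0. When solvable, the solutions are x = y + c·(1, -3, 3), c arbitrary (ker(I - K) = span{(1, -3, 3)}, dimension 1).

K has rank 1, so it is an outer product K = u v^T: every row of K is a multiple of one row vector. Reading off the entries, u = (1, -3, 3) and v = (-5, 1, 3) (row i of K equals u_i·v^T). A rank-one matrix u v^T satisfies K u = u (v·u) and kills the (2)-dimensional subspace v^⊥, so its characteristic polynomial is lambda^2 (lambda - v·u) with v·u = tr K = 1. Hence the eigenvalues of I - K are 1 (multiplicity 2) and 1 - (1) = 0, so det(I - K) = 0. (Direct check: I - K =
[[6, -1, -3],
 [-15, 4, 9],
 [15, -3, -8]]
has determinant 0.) So 1 is an eigenvalue of K and (I - K) is not invertible. The finite-dimensional Fredholm alternative says: either (I - K) is invertible, or ker(I - K) ≠ {0} and then range(I - K) = ker((I - K)^*)^⊥, with dim ker(I - K) = dim ker((I - K)^*). We are in the second case, so we need both kernels. Kernel of I - K: (I - K) u = u - u (v·u) = u - u = 0, so ker(I - K) = span{u} = span{(1, -3, 3)} (it is exactly 1-dimensional because rank(I - K) = 2). Kernel of the adjoint: K is real, so (I - K)^* = I - K^T = I - v u^T, and (I - v u^T) v = v - v (u·v) = 0; hence ker((I - K)^*) = span{v} = span{(-5, 1, 3)}. Therefore (I - K) x = y is solvable iff <y, v> = 0, i.e. iff -5y_1 + y_2 + 3y_3 = 0. When this holds, K y = u (v·y) = 0, so (I - K) y = y and x = y is a particular solution; the full solution set is the line x = y + c·u = y + c·(1, -3, 3), c ∈ C.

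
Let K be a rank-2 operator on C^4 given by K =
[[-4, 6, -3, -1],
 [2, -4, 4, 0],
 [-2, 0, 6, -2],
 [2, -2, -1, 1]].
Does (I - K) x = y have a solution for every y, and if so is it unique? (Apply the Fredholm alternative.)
(I - K) is invertible (det(I - K) = -50 ≠ 0), so for every y in C^4 the equation (I - K) x = y has a unique solution.

K has rank 2 and factors as K = U V^T = u1 v1^T + u2 v2^T with u1 = (3, -2, 0, -1), v1 = (-2, 2, 1, -1), u2 = (2, -2, -2, 0), v2 = (1, 0, -3, 1) (multiplying out reproduces the displayed K). The nonzero eigenvalues of U V^T coincide with those of the 2 x 2 matrix G = V^T U = [[v1·u1, v1·u2], [v2·u1, v2·u2]] = [[-9, -10], [2, 8]], and by the Sylvester determinant identity det(I_4 - U V^T) = det(I_2 - V^T U) = det([[10, 10], [-2, -7]]) = (10)(-7) - (10)(-2) = -50. (Direct check: I - K =
[[5, -6, 3, 1],
 [-2, 5, -4, 0],
 [2, 0, -5, 2],
 [-2, 2, 1, 0]]
has determinant -50.) The finite-dimensional Fredholm alternative says: either (I - K) is invertible, or ker(I - K) ≠ {0} and then range(I - K) = ker((I - K)^*)^⊥, with dim ker(I - K) = dim ker((I - K)^*). Since det(I - K) ≠ 0, 1 is not an eigenvalue of K and ker(I - K) = {0}, so we are in the first case: for every y there is a unique x = (I - K)^(-1) y. (Explicitly, by the Woodbury identity, (I - U V^T)^(-1) = I + U (I_2 - G)^(-1) V^T.)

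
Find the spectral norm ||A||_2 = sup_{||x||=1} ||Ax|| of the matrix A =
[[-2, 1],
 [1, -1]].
||A||_2 = sqrt((7 + sqrt(45))/2) ≈ 2.618 (= sqrt(largest eigenvalue of A^T A))

||A||_2 = sigma_max(A) = sqrt(lambda_max(A^T A)). Form the symmetric matrix M = A^T A =
[[5, -3],
 [-3, 2]].
Its characteristic polynomial (trace, determinant of M give the coefficients) is
  p(λ) = det(λ I - M) = λ^2 - 7λ + 1.
For λ^2 - 7λ + 1 the discriminant is 45. It is nonnegative but not a perfect square, so the roots are real and irrational: λ = (7 ± sqrt(45))/2 ≈ 6.8541, 0.1459.
So the eigenvalues of A^T A are ≈ 0.1459, 6.8541 (all ≥ 0, as they must be for A^T A). The largest is λ_max = (7 + sqrt(45))/2 ≈ 6.8541, hence ||A||_2 = sqrt(λ_max) = sqrt((7 + sqrt(45))/2) ≈ 2.618.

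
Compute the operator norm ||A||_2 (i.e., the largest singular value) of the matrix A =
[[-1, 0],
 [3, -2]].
||A||_2 = sqrt((14 + sqrt(180))/2) ≈ 3.7025 (= sqrt(largest eigenvalue of A^T A))

||A||_2 = sigma_max(A) = sqrt(lambda_max(A^T A)). Form the symmetric matrix M = A^T A =
[[10, -6],
 [-6, 4]].
Its characteristic polynomial (trace, determinant of M give the coefficients) is
  p(λ) = det(λ I - M) = λ^2 - 14λ + 4.
For λ^2 - 14λ + 4 the discriminant is 180. It is nonnegative but not a perfect square, so the roots are real and irrational: λ = (14 ± sqrt(180))/2 ≈ 13.7082, 0.2918.
So the eigenvalues of A^T A are ≈ 0.2918, 13.7082 (all ≥ 0, as they must be for A^T A). The largest is λ_max = (14 + sqrt(180))/2 ≈ 13.7082, hence ||A||_2 = sqrt(λ_max) = sqrt((14 + sqrt(180))/2) ≈ 3.7025.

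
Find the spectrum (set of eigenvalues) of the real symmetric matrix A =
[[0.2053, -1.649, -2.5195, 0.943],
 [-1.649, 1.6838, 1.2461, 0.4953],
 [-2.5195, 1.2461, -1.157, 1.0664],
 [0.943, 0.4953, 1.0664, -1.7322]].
sigma(A) ≈ {-4, -1, 0, 4}

A is real symmetric, so its spectrum consists of real eigenvalues. Expanding the characteristic polynomial of the displayed matrix gives
  det(λ I - A) = p(λ) = λ^4 + (1)λ^3 + (-16)λ^2 + (-16.0014)λ + (0).
Solving p(λ) = 0 yields eigenvalues ≈ -4, -1, 0, 4. (A is shown rounded to 4 decimals, so these recover the underlying integer eigenvalues to within that precision.)
Verification: the trace of A = -1 equals the sum of eigenvalues -1, and det(A) ≈ -0.0009 matches the eigenvalue product 0.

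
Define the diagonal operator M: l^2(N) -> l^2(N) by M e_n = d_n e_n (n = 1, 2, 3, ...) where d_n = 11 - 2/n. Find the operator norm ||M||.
||M|| = 11

For a diagonal operator on l^2 with entries d_n, ||M|| = sup_n |d_n|. Here d_1 = 9, d_2 = 10, ..., and d_n = 11 - 2/n increases monotonically toward 11. All terms lie in [9, 11), so |d_n| = d_n and the supremum is the limit 11, which is not attained by any individual d_n. Hence ||M|| = 11.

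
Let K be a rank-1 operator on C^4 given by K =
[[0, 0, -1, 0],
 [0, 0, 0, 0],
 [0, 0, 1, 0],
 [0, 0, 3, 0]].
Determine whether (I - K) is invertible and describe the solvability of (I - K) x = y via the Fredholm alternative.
(I - K) is singular (det(I - K) = 0, i.e. 1 ∈ sigma(K)). (I - K) x = y is solvable iff y ⊥ ker((I - K)^*) = span{(0, 0, -1, 0)}, i.e. iff -y_3 = 0. When solvable, the solutions are x = y + c·(1, 0, -1, -3), c arbitrary (ker(I - K) = span{(1, 0, -1, -3)}, dimension 1).

K has rank 1, so it is an outer product K = u v^T: every row of K is a multiple of one row vector. Reading off the entries, u = (1, 0, -1, -3) and v = (0, 0, -1, 0) (row i of K equals u_i·v^T). A rank-one matrix u v^T satisfies K u = u (v·u) and kills the (3)-dimensional subspace v^⊥, so its characteristic polynomial is lambda^3 (lambda - v·u) with v·u = tr K = 1. Hence the eigenvalues of I - K are 1 (multiplicity 3) and 1 - (1) = 0, so det(I - K) = 0. (Direct check: I - K =
[[1, 0, 1, 0],
 [0, 1, 0, 0],
 [0, 0, 0, 0],
 [0, 0, -3, 1]]
has determinant 0.) So 1 is an eigenvalue of K and (I - K) is not invertible. The finite-dimensional Fredholm alternative says: either (I - K) is invertible, or ker(I - K) ≠ {0} and then range(I - K) = ker((I - K)^*)^⊥, with dim ker(I - K) = dim ker((I - K)^*). We are in the second case, so we need both kernels. Kernel of I - K: (I - K) u = u - u (v·u) = u - u = 0, so ker(I - K) = span{u} = span{(1, 0, -1, -3)} (it is exactly 1-dimensional because rank(I - K) = 3). Kernel of the adjoint: K is real, so (I - K)^* = I - K^T = I - v u^T, and (I - v u^T) v = v - v (u·v) = 0; hence ker((I - K)^*) = span{v} = span{(0, 0, -1, 0)}. Therefore (I - K) x = y is solvable iff <y, v> = 0, i.e. iff -y_3 = 0. When this holds, K y = u (v·y) = 0, so (I - K) y = y and x = y is a particular solution; the full solution set is the line x = y + c·u = y + c·(1, 0, -1, -3), c ∈ C.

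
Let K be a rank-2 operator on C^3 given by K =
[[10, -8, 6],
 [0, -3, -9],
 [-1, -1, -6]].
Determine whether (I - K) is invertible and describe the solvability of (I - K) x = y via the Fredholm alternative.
(I - K) is invertible (det(I - K) = -75 ≠ 0), so for every y in C^3 the equation (I - K) x = y has a unique solution.

K has rank 2 and factors as K = U V^T = u1 v1^T + u2 v2^T with u1 = (-2, -2, -1), v1 = (-3, 3, 0), u2 = (-2, 3, 2), v2 = (-2, 1, -3) (multiplying out reproduces the displayed K). The nonzero eigenvalues of U V^T coincide with those of the 2 x 2 matrix G = V^T U = [[v1·u1, v1·u2], [v2·u1, v2·u2]] = [[0, 15], [5, 1]], and by the Sylvester determinant identity det(I_3 - U V^T) = det(I_2 - V^T U) = det([[1, -15], [-5, 0]]) = (1)(0) - (-15)(-5) = -75. (Direct check: I - K =
[[-9, 8, -6],
 [0, 4, 9],
 [1, 1, 7]]
has determinant -75.) The finite-dimensional Fredholm alternative says: either (I - K) is invertible, or ker(I - K) ≠ {0} and then range(I - K) = ker((I - K)^*)^⊥, with dim ker(I - K) = dim ker((I - K)^*). Since det(I - K) ≠ 0, 1 is not an eigenvalue of K and ker(I - K) = {0}, so we are in the first case: for every y there is a unique x = (I - K)^(-1) y. (Explicitly, by the Woodbury identity, (I - U V^T)^(-1) = I + U (I_2 - G)^(-1) V^T.)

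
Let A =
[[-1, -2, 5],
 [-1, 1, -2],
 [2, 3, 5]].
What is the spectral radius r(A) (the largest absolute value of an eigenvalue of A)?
r(A) ≈ 4.8146

The eigenvalues of A are the roots of its characteristic polynomial. With M = A (coefficients from the trace, the sum of principal 2x2 minors, and det A):
  p(λ) = det(λ I - M) = λ^3 - 5λ^2 - 7λ + 38.
No integer candidate from the rational root theorem (±divisors of 38) is a root, so the roots are irrational. The cubic discriminant is Δ = 6549 > 0, so there are three distinct real roots. p(-3) = -13 and p(-2) = 24 have opposite signs, so a root lies in (-3, -2); Newton's method refines it to λ ≈ -2.7182. p(2) = 12 and p(3) = -1 have opposite signs, so a root lies in (2, 3); Newton's method refines it to λ ≈ 2.9036. p(4) = -6 and p(5) = 3 have opposite signs, so a root lies in (4, 5); Newton's method refines it to λ ≈ 4.8146. Check (Vieta): the three roots sum to 5, matching tr M = 5.
Thus the eigenvalues (to 4 decimals) are -2.7182 (modulus 2.7182); 2.9036 (modulus 2.9036); 4.8146 (modulus 4.8146). The spectral radius is the largest modulus: r(A) ≈ 4.8146. (Cross-check: r(A) ≤ ||A||_2 ≈ 7.4422; equality holds whenever A is normal, though it can also hold for some non-normal A.)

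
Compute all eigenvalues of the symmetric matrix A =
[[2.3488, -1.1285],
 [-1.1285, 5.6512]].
sigma(A) ≈ {2, 6}

A is real symmetric, so its spectrum consists of real eigenvalues. Expanding the characteristic polynomial of the displayed matrix gives
  det(λ I - A) = p(λ) = λ^2 + (-8)λ + (12).
Solving p(λ) = 0 yields eigenvalues ≈ 2, 6. (A is shown rounded to 4 decimals, so these recover the underlying integer eigenvalues to within that precision.)
Verification: the trace of A = 8 equals the sum of eigenvalues 8, and det(A) ≈ 12.0000 matches the eigenvalue product 12.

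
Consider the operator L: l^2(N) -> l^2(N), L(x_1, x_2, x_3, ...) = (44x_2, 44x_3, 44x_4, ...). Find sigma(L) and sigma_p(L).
sigma(L) = closed disk {z in C : |z| ≤ 44}; sigma_p(L) = open disk {z in C : |z| < 44}

Note L = 44·V where V is the unit left shift (V x)_k = x_{k+1}; so sigma(L) = 44·sigma(V) and ||L|| = 44||V||. ||L x||^2 = 1936sum_{k≥2} |x_k|^2 ≤ 1936||x||^2, with equality on {x : x_1 = 0}, so ||L|| = 44. For any lambda with |lambda| < 44, set r = lambda/44 (|r| < 1); the vector x = (1, r, r^2, ...) is in l^2 and satisfies L x = 44(r, r^2, ...) = lambda x, so lambda is an eigenvalue. On the boundary |lambda| = 44 the geometric series diverges, so no l^2 eigenvector exists, but these lambda lie in the approximate point spectrum. Hence sigma(L) is the closed disk of radius 44 and sigma_p(L) is the open disk.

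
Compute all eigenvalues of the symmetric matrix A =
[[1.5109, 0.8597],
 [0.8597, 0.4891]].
sigma(A) ≈ {0, 2}

A is real symmetric, so its spectrum consists of real eigenvalues. Expanding the characteristic polynomial of the displayed matrix gives
  det(λ I - A) = p(λ) = λ^2 + (-2)λ + (0).
Solving p(λ) = 0 yields eigenvalues ≈ 0, 2. (A is shown rounded to 4 decimals, so these recover the underlying integer eigenvalues to within that precision.)
Verification: the trace of A = 2 equals the sum of eigenvalues 2, and det(A) ≈ -0.0001 matches the eigenvalue product 0.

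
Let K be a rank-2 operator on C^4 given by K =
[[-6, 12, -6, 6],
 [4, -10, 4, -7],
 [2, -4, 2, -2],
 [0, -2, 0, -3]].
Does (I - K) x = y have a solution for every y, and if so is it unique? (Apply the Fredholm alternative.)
(I - K) is invertible (det(I - K) = 54 ≠ 0), so for every y in C^4 the equation (I - K) x = y has a unique solution.

K has rank 2 and factors as K = U V^T = u1 v1^T + u2 v2^T with u1 = (-3, 3, 1, 1), v1 = (0, -2, 0, -3), u2 = (3, -2, -1, 0), v2 = (-2, 2, -2, -1) (multiplying out reproduces the displayed K). The nonzero eigenvalues of U V^T coincide with those of the 2 x 2 matrix G = V^T U = [[v1·u1, v1·u2], [v2·u1, v2·u2]] = [[-9, 4], [9, -8]], and by the Sylvester determinant identity det(I_4 - U V^T) = det(I_2 - V^T U) = det([[10, -4], [-9, 9]]) = (10)(9) - (-4)(-9) = 54. (Direct check: I - K =
[[7, -12, 6, -6],
 [-4, 11, -4, 7],
 [-2, 4, -1, 2],
 [0, 2, 0, 4]]
has determinant 54.) The finite-dimensional Fredholm alternative says: either (I - K) is invertible, or ker(I - K) ≠ {0} and then range(I - K) = ker((I - K)^*)^⊥, with dim ker(I - K) = dim ker((I - K)^*). Since det(I - K) ≠ 0, 1 is not an eigenvalue of K and ker(I - K) = {0}, so we are in the first case: for every y there is a unique x = (I - K)^(-1) y. (Explicitly, by the Woodbury identity, (I - U V^T)^(-1) = I + U (I_2 - G)^(-1) V^T.)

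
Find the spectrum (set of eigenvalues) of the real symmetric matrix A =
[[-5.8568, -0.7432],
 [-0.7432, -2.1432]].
sigma(A) ≈ {-6, -2}

A is real symmetric, so its spectrum consists of real eigenvalues. Expanding the characteristic polynomial of the displayed matrix gives
  det(λ I - A) = p(λ) = λ^2 + (8)λ + (12).
Solving p(λ) = 0 yields eigenvalues ≈ -6, -2. (A is shown rounded to 4 decimals, so these recover the underlying integer eigenvalues to within that precision.)
Verification: the trace of A = -8 equals the sum of eigenvalues -8, and det(A) ≈ 11.9999 matches the eigenvalue product 12.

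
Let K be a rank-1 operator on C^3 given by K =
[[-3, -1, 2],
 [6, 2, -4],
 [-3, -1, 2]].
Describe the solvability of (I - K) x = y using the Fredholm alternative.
(I - K) is singular (det(I - K) = 0, i.e. 1 ∈ sigma(K)). (I - K) x = y is solvable iff y ⊥ ker((I - K)^*) = span{(-3, -1, 2)}, i.e. iff -3y_1 - y_2 + 2y_3 = 0. When solvable, the solutions are x = y + c·(1, -2, 1), c arbitrary (ker(I - K) = span{(1, -2, 1)}, dimension 1).

K has rank 1, so it is an outer product K = u v^T: every row of K is a multiple of one row vector. Reading off the entries, u = (1, -2, 1) and v = (-3, -1, 2) (row i of K equals u_i·v^T). A rank-one matrix u v^T satisfies K u = u (v·u) and kills the (2)-dimensional subspace v^⊥, so its characteristic polynomial is lambda^2 (lambda - v·u) with v·u = tr K = 1. Hence the eigenvalues of I - K are 1 (multiplicity 2) and 1 - (1) = 0, so det(I - K) = 0. (Direct check: I - K =
[[4, 1, -2],
 [-6, -1, 4],
 [3, 1, -1]]
has determinant 0.) So 1 is an eigenvalue of K and (I - K) is not invertible. The finite-dimensional Fredholm alternative says: either (I - K) is invertible, or ker(I - K) ≠ {0} and then range(I - K) = ker((I - K)^*)^⊥, with dim ker(I - K) = dim ker((I - K)^*). We are in the second case, so we need both kernels. Kernel of I - K: (I - K) u = u - u (v·u) = u - u = 0, so ker(I - K) = span{u} = span{(1, -2, 1)} (it is exactly 1-dimensional because rank(I - K) = 2). Kernel of the adjoint: K is real, so (I - K)^* = I - K^T = I - v u^T, and (I - v u^T) v = v - v (u·v) = 0; hence ker((I - K)^*) = span{v} = span{(-3, -1, 2)}. Therefore (I - K) x = y is solvable iff <y, v> = 0, i.e. iff -3y_1 - y_2 + 2y_3 = 0. When this holds, K y = u (v·y) = 0, so (I - K) y = y and x = y is a particular solution; the full solution set is the line x = y + c·u = y + c·(1, -2, 1), c ∈ C.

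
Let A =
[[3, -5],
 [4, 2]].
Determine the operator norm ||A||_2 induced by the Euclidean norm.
||A||_2 = sqrt((54 + sqrt(212))/2) ≈ 5.8549 (= sqrt(largest eigenvalue of A^T A))

||A||_2 = sigma_max(A) = sqrt(lambda_max(A^T A)). Form the symmetric matrix M = A^T A =
[[25, -7],
 [-7, 29]].
Its characteristic polynomial (trace, determinant of M give the coefficients) is
  p(λ) = det(λ I - M) = λ^2 - 54λ + 676.
For λ^2 - 54λ + 676 the discriminant is 212. It is nonnegative but not a perfect square, so the roots are real and irrational: λ = (54 ± sqrt(212))/2 ≈ 34.2801, 19.7199.
So the eigenvalues of A^T A are ≈ 19.7199, 34.2801 (all ≥ 0, as they must be for A^T A). The largest is λ_max = (54 + sqrt(212))/2 ≈ 34.2801, hence ||A||_2 = sqrt(λ_max) = sqrt((54 + sqrt(212))/2) ≈ 5.8549.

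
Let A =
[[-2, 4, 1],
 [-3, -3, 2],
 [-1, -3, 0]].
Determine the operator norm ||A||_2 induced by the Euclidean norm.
||A||_2 ≈ 5.9336 (= sqrt(largest eigenvalue of A^T A))

||A||_2 = sigma_max(A) = sqrt(lambda_max(A^T A)). Form the symmetric matrix M = A^T A =
[[14, 4, -8],
 [4, 34, -2],
 [-8, -2, 5]].
Its characteristic polynomial (trace, sum of principal 2x2 minors, determinant of M give the coefficients) is
  p(λ) = det(λ I - M) = λ^3 - 53λ^2 + 632λ - 196.
No integer candidate from the rational root theorem (±divisors of 196) is a root, so the roots are irrational. The cubic discriminant is Δ = 112655232 > 0, so there are three distinct real roots. p(0) = -196 and p(1) = 384 have opposite signs, so a root lies in (0, 1); Newton's method refines it to λ ≈ 0.3186. p(17) = 144 and p(18) = -160 have opposite signs, so a root lies in (17, 18); Newton's method refines it to λ ≈ 17.4741. p(35) = -126 and p(36) = 524 have opposite signs, so a root lies in (35, 36); Newton's method refines it to λ ≈ 35.2073. Check (Vieta): the three roots sum to 53, matching tr M = 53.
So the eigenvalues of A^T A are ≈ 0.3186, 17.4741, 35.2073 (all ≥ 0, as they must be for A^T A). The largest is λ_max ≈ 35.2073, hence ||A||_2 = sqrt(λ_max) ≈ 5.9336.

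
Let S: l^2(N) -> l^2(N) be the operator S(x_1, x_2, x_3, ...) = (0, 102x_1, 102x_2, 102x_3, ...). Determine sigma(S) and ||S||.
sigma(S) = closed disk {z in C : |z| ≤ 102}; ||S|| = 102

Note S = 102·U where U is the unit right shift (U x)_k = x_{k-1} (with x_0 := 0); so ||S|| = 102||U|| and sigma(S) = 102·sigma(U). ||S x||^2 = sum_{k≥1} |102x_k|^2 = 10404||x||^2, so ||S|| = 102 and sigma(S) ⊂ {|z| ≤ 102}. For any |lambda| < 102, the equation (S - lambda I) x = 0 forces x_1 = 0, then 102x_k = lambda x_{k+1} ⇒ x = 0, so S has no eigenvalues. But (S - lambda I) is not surjective for |lambda| < 102: solving (S - lambda I) x = e_1 would require x_n proportional to (lambda/102)^(-n), which is not in l^2. So every |lambda| < 102 lies in the residual spectrum. The boundary |lambda| = 102 is in the approximate point spectrum (the spectrum is closed). Hence sigma(S) is the closed disk of radius 102.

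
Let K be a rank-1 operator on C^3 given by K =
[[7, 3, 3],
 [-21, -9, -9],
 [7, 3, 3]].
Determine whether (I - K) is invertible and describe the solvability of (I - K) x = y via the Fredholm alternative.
(I - K) is singular (det(I - K) = 0, i.e. 1 ∈ sigma(K)). (I - K) x = y is solvable iff y ⊥ ker((I - K)^*) = span{(7, 3, 3)}, i.e. iff 7y_1 + 3y_2 + 3y_3 = 0. When solvable, the solutions are x = y + c·(1, -3, 1), c arbitrary (ker(I - K) = span{(1, -3, 1)}, dimension 1).

K has rank 1, so it is an outer product K = u v^T: every row of K is a multiple of one row vector. Reading off the entries, u = (1, -3, 1) and v = (7, 3, 3) (row i of K equals u_i·v^T). A rank-one matrix u v^T satisfies K u = u (v·u) and kills the (2)-dimensional subspace v^⊥, so its characteristic polynomial is lambda^2 (lambda - v·u) with v·u = tr K = 1. Hence the eigenvalues of I - K are 1 (multiplicity 2) and 1 - (1) = 0, so det(I - K) = 0. (Direct check: I - K =
[[-6, -3, -3],
 [21, 10, 9],
 [-7, -3, -2]]
has determinant 0.) So 1 is an eigenvalue of K and (I - K) is not invertible. The finite-dimensional Fredholm alternative says: either (I - K) is invertible, or ker(I - K) ≠ {0} and then range(I - K) = ker((I - K)^*)^⊥, with dim ker(I - K) = dim ker((I - K)^*). We are in the second case, so we need both kernels. Kernel of I - K: (I - K) u = u - u (v·u) = u - u = 0, so ker(I - K) = span{u} = span{(1, -3, 1)} (it is exactly 1-dimensional because rank(I - K) = 2). Kernel of the adjoint: K is real, so (I - K)^* = I - K^T = I - v u^T, and (I - v u^T) v = v - v (u·v) = 0; hence ker((I - K)^*) = span{v} = span{(7, 3, 3)}. Therefore (I - K) x = y is solvable iff <y, v> = 0, i.e. iff 7y_1 + 3y_2 + 3y_3 = 0. When this holds, K y = u (v·y) = 0, so (I - K) y = y and x = y is a particular solution; the full solution set is the line x = y + c·u = y + c·(1, -3, 1), c ∈ C.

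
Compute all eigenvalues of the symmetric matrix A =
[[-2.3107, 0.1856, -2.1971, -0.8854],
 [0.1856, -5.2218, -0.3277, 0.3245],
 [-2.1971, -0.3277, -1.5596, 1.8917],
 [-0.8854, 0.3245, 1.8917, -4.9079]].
sigma(A) ≈ {-6, -5, -4, 1}

A is real symmetric, so its spectrum consists of real eigenvalues. Expanding the characteristic polynomial of the displayed matrix gives
  det(λ I - A) = p(λ) = λ^4 + (14)λ^3 + (59)λ^2 + (46)λ + (-120).
Solving p(λ) = 0 yields eigenvalues ≈ -6, -5, -4, 1. (A is shown rounded to 4 decimals, so these recover the underlying integer eigenvalues to within that precision.)
Verification: the trace of A = -14 equals the sum of eigenvalues -14, and det(A) ≈ -120.0005 matches the eigenvalue product -120.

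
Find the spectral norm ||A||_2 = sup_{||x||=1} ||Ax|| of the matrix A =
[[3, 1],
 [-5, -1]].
||A||_2 = sqrt((36 + sqrt(1280))/2) ≈ 5.9907 (= sqrt(largest eigenvalue of A^T A))

||A||_2 = sigma_max(A) = sqrt(lambda_max(A^T A)). Form the symmetric matrix M = A^T A =
[[34, 8],
 [8, 2]].
Its characteristic polynomial (trace, determinant of M give the coefficients) is
  p(λ) = det(λ I - M) = λ^2 - 36λ + 4.
For λ^2 - 36λ + 4 the discriminant is 1280. It is nonnegative but not a perfect square, so the roots are real and irrational: λ = (36 ± sqrt(1280))/2 ≈ 35.8885, 0.1115.
So the eigenvalues of A^T A are ≈ 0.1115, 35.8885 (all ≥ 0, as they must be for A^T A). The largest is λ_max = (36 + sqrt(1280))/2 ≈ 35.8885, hence ||A||_2 = sqrt(λ_max) = sqrt((36 + sqrt(1280))/2) ≈ 5.9907.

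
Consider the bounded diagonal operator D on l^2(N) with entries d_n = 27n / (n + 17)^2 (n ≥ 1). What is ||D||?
||D|| = 27/68 (attained at n = 17)

For D diagonal, ||D|| = sup_n |d_n|. Treat f(x) = 27x / (x + 17)^2 for real x > 0. By the quotient rule, f'(x) = 27(17 - x)/(x + 17)^3, which is positive for x < 17 and negative for x > 17. So f has a unique maximum at x = 17, and since 17 is a positive integer, the supremum over n ≥ 1 is attained at n = 17: d_17 = 27·17/(17 + 17)^2 = 27·17/1156 = 27/68. Hence ||D|| = 27/68.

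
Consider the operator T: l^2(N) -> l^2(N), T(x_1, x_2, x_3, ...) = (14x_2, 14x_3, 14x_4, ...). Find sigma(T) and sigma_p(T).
sigma(T) = closed disk {z in C : |z| ≤ 14}; sigma_p(T) = open disk {z in C : |z| < 14}

Note T = 14·V where V is the unit left shift (V x)_k = x_{k+1}; so sigma(T) = 14·sigma(V) and ||T|| = 14||V||. ||T x||^2 = 196sum_{k≥2} |x_k|^2 ≤ 196||x||^2, with equality on {x : x_1 = 0}, so ||T|| = 14. For any lambda with |lambda| < 14, set r = lambda/14 (|r| < 1); the vector x = (1, r, r^2, ...) is in l^2 and satisfies T x = 14(r, r^2, ...) = lambda x, so lambda is an eigenvalue. On the boundary |lambda| = 14 the geometric series diverges, so no l^2 eigenvector exists, but these lambda lie in the approximate point spectrum. Hence sigma(T) is the closed disk of radius 14 and sigma_p(T) is the open disk.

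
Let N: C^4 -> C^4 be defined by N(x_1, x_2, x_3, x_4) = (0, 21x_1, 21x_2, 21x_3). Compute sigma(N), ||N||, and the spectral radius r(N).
sigma(N) = {0}; ||N|| = 21; r(N) = 0. (N is nilpotent with N^4 = 0.)

On C^4, N is a strictly lower-triangular matrix with 21 on the subdiagonal and zeros elsewhere, so its characteristic polynomial is lambda^4 and every eigenvalue is 0: sigma(N) = {0}. For the operator norm, N e_i = 21e_{i+1} for i = 1, ..., 3 and N e_4 = 0, so the singular values of N are 21 (with multiplicity 3) and 0; hence ||N|| = 21. The spectral radius r(N) = max|lambda| = 0. Note ||N|| > r(N) — characteristic of non-normal nilpotent operators. Indeed N^4 = 0.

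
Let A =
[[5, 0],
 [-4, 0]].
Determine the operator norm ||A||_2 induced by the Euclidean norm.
||A||_2 = sqrt(41) ≈ 6.4031 (= sqrt(largest eigenvalue of A^T A))

||A||_2 = sigma_max(A) = sqrt(lambda_max(A^T A)). Form the symmetric matrix M = A^T A =
[[41, 0],
 [0, 0]].
Its characteristic polynomial (trace, determinant of M give the coefficients) is
  p(λ) = det(λ I - M) = λ^2 - 41λ.
For λ^2 - 41λ the discriminant is 1681. It is a perfect square (41^2), so the roots are rational: λ = (41 ± 41)/2 = 41, 0.
So the eigenvalues of A^T A are ≈ 0, 41 (all ≥ 0, as they must be for A^T A). The largest is λ_max = 41, hence ||A||_2 = sqrt(λ_max) = sqrt(41) ≈ 6.4031.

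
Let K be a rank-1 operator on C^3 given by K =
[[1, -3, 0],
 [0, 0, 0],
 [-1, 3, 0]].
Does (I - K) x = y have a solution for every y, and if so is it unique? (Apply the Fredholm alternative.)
(I - K) is singular (det(I - K) = 0, i.e. 1 ∈ sigma(K)). (I - K) x = y is solvable iff y ⊥ ker((I - K)^*) = span{(1, -3, 0)}, i.e. iff y_1 - 3y_2 = 0. When solvable, the solutions are x = y + c·(1, 0, -1), c arbitrary (ker(I - K) = span{(1, 0, -1)}, dimension 1).

K has rank 1, so it is an outer product K = u v^T: every row of K is a multiple of one row vector. Reading off the entries, u = (1, 0, -1) and v = (1, -3, 0) (row i of K equals u_i·v^T). A rank-one matrix u v^T satisfies K u = u (v·u) and kills the (2)-dimensional subspace v^⊥, so its characteristic polynomial is lambda^2 (lambda - v·u) with v·u = tr K = 1. Hence the eigenvalues of I - K are 1 (multiplicity 2) and 1 - (1) = 0, so det(I - K) = 0. (Direct check: I - K =
[[0, 3, 0],
 [0, 1, 0],
 [1, -3, 1]]
has determinant 0.) So 1 is an eigenvalue of K and (I - K) is not invertible. The finite-dimensional Fredholm alternative says: either (I - K) is invertible, or ker(I - K) ≠ {0} and then range(I - K) = ker((I - K)^*)^⊥, with dim ker(I - K) = dim ker((I - K)^*). We are in the second case, so we need both kernels. Kernel of I - K: (I - K) u = u - u (v·u) = u - u = 0, so ker(I - K) = span{u} = span{(1, 0, -1)} (it is exactly 1-dimensional because rank(I - K) = 2). Kernel of the adjoint: K is real, so (I - K)^* = I - K^T = I - v u^T, and (I - v u^T) v = v - v (u·v) = 0; hence ker((I - K)^*) = span{v} = span{(1, -3, 0)}. Therefore (I - K) x = y is solvable iff <y, v> = 0, i.e. iff y_1 - 3y_2 = 0. When this holds, K y = u (v·y) = 0, so (I - K) y = y and x = y is a particular solution; the full solution set is the line x = y + c·u = y + c·(1, 0, -1), c ∈ C.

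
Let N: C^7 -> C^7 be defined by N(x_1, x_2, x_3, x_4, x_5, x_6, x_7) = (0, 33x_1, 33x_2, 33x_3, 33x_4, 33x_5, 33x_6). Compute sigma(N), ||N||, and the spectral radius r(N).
sigma(N) = {0}; ||N|| = 33; r(N) = 0. (N is nilpotent with N^7 = 0.)

On C^7, N is a strictly lower-triangular matrix with 33 on the subdiagonal and zeros elsewhere, so its characteristic polynomial is lambda^7 and every eigenvalue is 0: sigma(N) = {0}. For the operator norm, N e_i = 33e_{i+1} for i = 1, ..., 6 and N e_7 = 0, so the singular values of N are 33 (with multiplicity 6) and 0; hence ||N|| = 33. The spectral radius r(N) = max|lambda| = 0. Note ||N|| > r(N) — characteristic of non-normal nilpotent operators. Indeed N^7 = 0.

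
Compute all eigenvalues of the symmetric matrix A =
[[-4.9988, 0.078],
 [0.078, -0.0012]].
sigma(A) ≈ {-5, 0}

A is real symmetric, so its spectrum consists of real eigenvalues. Expanding the characteristic polynomial of the displayed matrix gives
  det(λ I - A) = p(λ) = λ^2 + (5)λ + (0).
Solving p(λ) = 0 yields eigenvalues ≈ -5, 0. (A is shown rounded to 4 decimals, so these recover the underlying integer eigenvalues to within that precision.)
Verification: the trace of A = -5 equals the sum of eigenvalues -5, and det(A) ≈ -0.0001 matches the eigenvalue product 0.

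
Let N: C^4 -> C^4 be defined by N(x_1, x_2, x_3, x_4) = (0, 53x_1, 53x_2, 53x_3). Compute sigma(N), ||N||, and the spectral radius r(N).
sigma(N) = {0}; ||N|| = 53; r(N) = 0. (N is nilpotent with N^4 = 0.)

On C^4, N is a strictly lower-triangular matrix with 53 on the subdiagonal and zeros elsewhere, so its characteristic polynomial is lambda^4 and every eigenvalue is 0: sigma(N) = {0}. For the operator norm, N e_i = 53e_{i+1} for i = 1, ..., 3 and N e_4 = 0, so the singular values of N are 53 (with multiplicity 3) and 0; hence ||N|| = 53. The spectral radius r(N) = max|lambda| = 0. Note ||N|| > r(N) — characteristic of non-normal nilpotent operators. Indeed N^4 = 0.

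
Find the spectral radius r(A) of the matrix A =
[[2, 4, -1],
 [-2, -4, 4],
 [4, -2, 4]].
r(A) ≈ 4.3064

The eigenvalues of A are the roots of its characteristic polynomial. With M = A (coefficients from the trace, the sum of principal 2x2 minors, and det A):
  p(λ) = det(λ I - M) = λ^3 - 2λ^2 + 4λ - 60.
No integer candidate from the rational root theorem (±divisors of 60) is a root, so the roots are irrational. The cubic discriminant is Δ = -90672 < 0, so there is one real root and a complex-conjugate pair. p(4) = -12 and p(5) = 35 have opposite signs, so a root lies in (4, 5); Newton's method refines it to λ ≈ 4.3064. Dividing out (λ - (4.3064)) leaves approximately λ^2 + 2.3064λ + 13.9326. For λ^2 + 2.3064λ + 13.9326 the discriminant is -50.4107. It is negative, so the remaining roots are the complex-conjugate pair λ ≈ -1.1532 ± 3.55i. Their product equals the constant term, so |λ|^2 ≈ 13.9326 and |λ| ≈ 3.7326.
Thus the eigenvalues (to 4 decimals) are 4.3064 (modulus 4.3064); -1.1532 ± 3.55i (modulus 3.7326). The spectral radius is the largest modulus: r(A) ≈ 4.3064. (Cross-check: r(A) ≤ ||A||_2 ≈ 7.9131; equality holds whenever A is normal, though it can also hold for some non-normal A.)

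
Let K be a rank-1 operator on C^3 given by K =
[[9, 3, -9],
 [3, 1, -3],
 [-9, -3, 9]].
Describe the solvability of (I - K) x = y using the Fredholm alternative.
(I - K) is invertible (det(I - K) = -18 ≠ 0), so for every y in C^3 the equation (I - K) x = y has a unique solution.

K has rank 1, so it is an outer product K = u v^T: every row of K is a multiple of one row vector. Reading off the entries, u = (-3, -1, 3) and v = (-3, -1, 3) (row i of K equals u_i·v^T). A rank-one matrix u v^T satisfies K u = u (v·u) and kills the (2)-dimensional subspace v^⊥, so its characteristic polynomial is lambda^2 (lambda - v·u) with v·u = tr K = 19. Hence the eigenvalues of I - K are 1 (multiplicity 2) and 1 - (19) = -18, so det(I - K) = -18. (Direct check: I - K =
[[-8, -3, 9],
 [-3, 0, 3],
 [9, 3, -8]]
has determinant -18.) The finite-dimensional Fredholm alternative says: either (I - K) is invertible, or ker(I - K) ≠ {0} and then range(I - K) = ker((I - K)^*)^⊥, with dim ker(I - K) = dim ker((I - K)^*). Since det(I - K) ≠ 0, 1 is not an eigenvalue of K and ker(I - K) = {0}, so we are in the first case: for every y there is a unique x = (I - K)^(-1) y. Explicitly, by the Sherman–Morrison formula, (I - u v^T)^(-1) = I + u v^T/(1 - v·u), i.e. (I - K)^(-1) = I + K/(-18).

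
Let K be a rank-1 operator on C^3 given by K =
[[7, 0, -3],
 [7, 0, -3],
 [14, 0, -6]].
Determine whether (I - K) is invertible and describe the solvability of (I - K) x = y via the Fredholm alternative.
(I - K) is singular (det(I - K) = 0, i.e. 1 ∈ sigma(K)). (I - K) x = y is solvable iff y ⊥ ker((I - K)^*) = span{(7, 0, -3)}, i.e. iff 7y_1 - 3y_3 = 0. When solvable, the solutions are x = y + c·(1, 1, 2), c arbitrary (ker(I - K) = span{(1, 1, 2)}, dimension 1).

K has rank 1, so it is an outer product K = u v^T: every row of K is a multiple of one row vector. Reading off the entries, u = (1, 1, 2) and v = (7, 0, -3) (row i of K equals u_i·v^T). A rank-one matrix u v^T satisfies K u = u (v·u) and kills the (2)-dimensional subspace v^⊥, so its characteristic polynomial is lambda^2 (lambda - v·u) with v·u = tr K = 1. Hence the eigenvalues of I - K are 1 (multiplicity 2) and 1 - (1) = 0, so det(I - K) = 0. (Direct check: I - K =
[[-6, 0, 3],
 [-7, 1, 3],
 [-14, 0, 7]]
has determinant 0.) So 1 is an eigenvalue of K and (I - K) is not invertible. The finite-dimensional Fredholm alternative says: either (I - K) is invertible, or ker(I - K) ≠ {0} and then range(I - K) = ker((I - K)^*)^⊥, with dim ker(I - K) = dim ker((I - K)^*). We are in the second case, so we need both kernels. Kernel of I - K: (I - K) u = u - u (v·u) = u - u = 0, so ker(I - K) = span{u} = span{(1, 1, 2)} (it is exactly 1-dimensional because rank(I - K) = 2). Kernel of the adjoint: K is real, so (I - K)^* = I - K^T = I - v u^T, and (I - v u^T) v = v - v (u·v) = 0; hence ker((I - K)^*) = span{v} = span{(7, 0, -3)}. Therefore (I - K) x = y is solvable iff <y, v> = 0, i.e. iff 7y_1 - 3y_3 = 0. When this holds, K y = u (v·y) = 0, so (I - K) y = y and x = y is a particular solution; the full solution set is the line x = y + c·u = y + c·(1, 1, 2), c ∈ C.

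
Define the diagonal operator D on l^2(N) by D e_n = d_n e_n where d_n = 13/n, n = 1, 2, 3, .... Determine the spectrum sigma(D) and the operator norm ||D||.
sigma(D) = {13/n : n ≥ 1} ∪ {0}; ||D|| = 13

A bounded diagonal operator on l^2 with diagonal entries d_n has spectrum equal to the closure of {d_n : n ≥ 1}: every d_n is an eigenvalue (with eigenvector e_n), so {d_n} ⊂ sigma(D); the spectrum is closed, so its closure is too; and for lambda not in the closure, (D - lambda I) has bounded inverse (the diagonal entries 1/(d_n - lambda) are bounded). For our sequence d_n = 13/n, n = 1, 2, 3, ...:
  - {d_n} = {13/n : n ≥ 1}; the only limit point is 0
  - closure = {13/n : n ≥ 1} ∪ {0}
For the norm: a diagonal operator has ||D|| = sup_n |d_n|. Here d_n = 13/n is positive and decreasing, so sup_n |d_n| = d_1 = 13. So ||D|| = 13.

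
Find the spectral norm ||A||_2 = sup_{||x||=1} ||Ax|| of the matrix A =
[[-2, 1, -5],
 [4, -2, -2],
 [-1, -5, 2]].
||A||_2 ≈ 6.5654 (= sqrt(largest eigenvalue of A^T A))

||A||_2 = sigma_max(A) = sqrt(lambda_max(A^T A)). Form the symmetric matrix M = A^T A =
[[21, -5, 0],
 [-5, 30, -11],
 [0, -11, 33]].
Its characteristic polynomial (trace, sum of principal 2x2 minors, determinant of M give the coefficients) is
  p(λ) = det(λ I - M) = λ^3 - 84λ^2 + 2167λ - 17424.
No integer candidate from the rational root theorem (±divisors of 17424) is a root, so the roots are irrational. The cubic discriminant is Δ = 13848692 > 0, so there are three distinct real roots. p(16) = -160 and p(17) = 52 have opposite signs, so a root lies in (16, 17); Newton's method refines it to λ ≈ 16.7223. p(24) = 24 and p(25) = -124 have opposite signs, so a root lies in (24, 25); Newton's method refines it to λ ≈ 24.1726. p(43) = -52 and p(44) = 484 have opposite signs, so a root lies in (43, 44); Newton's method refines it to λ ≈ 43.1051. Check (Vieta): the three roots sum to 84, matching tr M = 84.
So the eigenvalues of A^T A are ≈ 16.7223, 24.1726, 43.1051 (all ≥ 0, as they must be for A^T A). The largest is λ_max ≈ 43.1051, hence ||A||_2 = sqrt(λ_max) ≈ 6.5654.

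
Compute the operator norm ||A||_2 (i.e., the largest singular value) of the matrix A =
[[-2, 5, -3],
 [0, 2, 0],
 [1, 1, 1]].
||A||_2 ≈ 6.382 (= sqrt(largest eigenvalue of A^T A))

||A||_2 = sigma_max(A) = sqrt(lambda_max(A^T A)). Form the symmetric matrix M = A^T A =
[[5, -9, 7],
 [-9, 30, -14],
 [7, -14, 10]].
Its characteristic polynomial (trace, sum of principal 2x2 minors, determinant of M give the coefficients) is
  p(λ) = det(λ I - M) = λ^3 - 45λ^2 + 174λ - 4.
No integer candidate from the rational root theorem (±divisors of 4) is a root, so the roots are irrational. The cubic discriminant is Δ = 39342132 > 0, so there are three distinct real roots. p(0) = -4 and p(1) = 126 have opposite signs, so a root lies in (0, 1); Newton's method refines it to λ ≈ 0.0231. p(4) = 36 and p(5) = -134 have opposite signs, so a root lies in (4, 5); Newton's method refines it to λ ≈ 4.2465. p(40) = -1044 and p(41) = 406 have opposite signs, so a root lies in (40, 41); Newton's method refines it to λ ≈ 40.7304. Check (Vieta): the three roots sum to 45, matching tr M = 45.
So the eigenvalues of A^T A are ≈ 0.0231, 4.2465, 40.7304 (all ≥ 0, as they must be for A^T A). The largest is λ_max ≈ 40.7304, hence ||A||_2 = sqrt(λ_max) ≈ 6.382.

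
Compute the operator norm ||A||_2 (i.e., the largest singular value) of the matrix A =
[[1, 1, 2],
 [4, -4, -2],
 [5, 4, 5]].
||A||_2 ≈ 8.5322 (= sqrt(largest eigenvalue of A^T A))

||A||_2 = sigma_max(A) = sqrt(lambda_max(A^T A)). Form the symmetric matrix M = A^T A =
[[42, 5, 19],
 [5, 33, 30],
 [19, 30, 33]].
Its characteristic polynomial (trace, sum of principal 2x2 minors, determinant of M give the coefficients) is
  p(λ) = det(λ I - M) = λ^3 - 108λ^2 + 2575λ - 900.
No integer candidate from the rational root theorem (±divisors of 900) is a root, so the roots are irrational. The cubic discriminant is Δ = 8992559300 > 0, so there are three distinct real roots. p(0) = -900 and p(1) = 1568 have opposite signs, so a root lies in (0, 1); Newton's method refines it to λ ≈ 0.3548. p(34) = 1106 and p(35) = -200 have opposite signs, so a root lies in (34, 35); Newton's method refines it to λ ≈ 34.8473. p(72) = -2124 and p(73) = 560 have opposite signs, so a root lies in (72, 73); Newton's method refines it to λ ≈ 72.798. Check (Vieta): the three roots sum to 108, matching tr M = 108.
So the eigenvalues of A^T A are ≈ 0.3548, 34.8473, 72.798 (all ≥ 0, as they must be for A^T A). The largest is λ_max ≈ 72.798, hence ||A||_2 = sqrt(λ_max) ≈ 8.5322.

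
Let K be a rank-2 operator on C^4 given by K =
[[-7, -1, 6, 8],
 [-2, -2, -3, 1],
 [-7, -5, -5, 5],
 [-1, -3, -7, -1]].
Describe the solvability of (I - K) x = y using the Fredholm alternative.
(I - K) is invertible (det(I - K) = 160 ≠ 0), so for every y in C^4 the equation (I - K) x = y has a unique solution.

K has rank 2 and factors as K = U V^T = u1 v1^T + u2 v2^T with u1 = (-1, 1, 2, 2), v1 = (-2, -2, -3, 1), u2 = (-3, 0, -1, 1), v2 = (3, 1, -1, -3) (multiplying out reproduces the displayed K). The nonzero eigenvalues of U V^T coincide with those of the 2 x 2 matrix G = V^T U = [[v1·u1, v1·u2], [v2·u1, v2·u2]] = [[-4, 10], [-10, -11]], and by the Sylvester determinant identity det(I_4 - U V^T) = det(I_2 - V^T U) = det([[5, -10], [10, 12]]) = (5)(12) - (-10)(10) = 160. (Direct check: I - K =
[[8, 1, -6, -8],
 [2, 3, 3, -1],
 [7, 5, 6, -5],
 [1, 3, 7, 2]]
has determinant 160.) The finite-dimensional Fredholm alternative says: either (I - K) is invertible, or ker(I - K) ≠ {0} and then range(I - K) = ker((I - K)^*)^⊥, with dim ker(I - K) = dim ker((I - K)^*). Since det(I - K) ≠ 0, 1 is not an eigenvalue of K and ker(I - K) = {0}, so we are in the first case: for every y there is a unique x = (I - K)^(-1) y. (Explicitly, by the Woodbury identity, (I - U V^T)^(-1) = I + U (I_2 - G)^(-1) V^T.)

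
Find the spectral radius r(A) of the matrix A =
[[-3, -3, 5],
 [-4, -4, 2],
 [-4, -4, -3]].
r(A) = 7

The eigenvalues of A are the roots of its characteristic polynomial. With M = A (coefficients from the trace, the sum of principal 2x2 minors, and det A):
  p(λ) = det(λ I - M) = λ^3 + 10λ^2 + 49λ.
The constant term is 0, so λ = 0 is a root. Dividing out λ leaves p(λ) = λ(λ^2 + 10λ + 49). For λ^2 + 10λ + 49 the discriminant is -96. It is negative, so the roots are the complex-conjugate pair λ = -5 ± (sqrt(96)/2) i ≈ -5 ± 4.899i. For a conjugate pair the product of the roots equals the constant term, so |λ|^2 = 49 and |λ| = sqrt(49) = 7.
Thus the eigenvalues (to 4 decimals) are -5 ± 4.899i (modulus 7); 0 (modulus 0). The spectral radius is the largest modulus: r(A) = 7. (Cross-check: r(A) ≤ ||A||_2 ≈ 9.3244; equality holds whenever A is normal, though it can also hold for some non-normal A.)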